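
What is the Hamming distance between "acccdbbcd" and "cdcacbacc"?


Comparing "acccdbbcd" and "cdcacbacc" position by position:
  Position 0: 'a' vs 'c' => differ
  Position 1: 'c' vs 'd' => differ
  Position 2: 'c' vs 'c' => same
  Position 3: 'c' vs 'a' => differ
  Position 4: 'd' vs 'c' => differ
  Position 5: 'b' vs 'b' => same
  Position 6: 'b' vs 'a' => differ
  Position 7: 'c' vs 'c' => same
  Position 8: 'd' vs 'c' => differ
Total differences (Hamming distance): 6

6


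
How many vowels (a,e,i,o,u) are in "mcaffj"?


Input: mcaffj
Checking each character:
  'm' at position 0: consonant
  'c' at position 1: consonant
  'a' at position 2: vowel (running total: 1)
  'f' at position 3: consonant
  'f' at position 4: consonant
  'j' at position 5: consonant
Total vowels: 1

1


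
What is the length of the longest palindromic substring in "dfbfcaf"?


Input: "dfbfcaf"
Checking substrings for palindromes:
  [1:4] "fbf" (len 3) => palindrome
Longest palindromic substring: "fbf" with length 3

3


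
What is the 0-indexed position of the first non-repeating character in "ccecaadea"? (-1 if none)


Input: ccecaadea
Character frequencies:
  'a': 3
  'c': 3
  'd': 1
  'e': 2
Scanning left to right for freq == 1:
  Position 0 ('c'): freq=3, skip
  Position 1 ('c'): freq=3, skip
  Position 2 ('e'): freq=2, skip
  Position 3 ('c'): freq=3, skip
  Position 4 ('a'): freq=3, skip
  Position 5 ('a'): freq=3, skip
  Position 6 ('d'): unique! => answer = 6

6


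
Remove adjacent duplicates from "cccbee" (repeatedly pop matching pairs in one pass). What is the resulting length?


Input: cccbee
Stack-based adjacent duplicate removal:
  Read 'c': push. Stack: c
  Read 'c': matches stack top 'c' => pop. Stack: (empty)
  Read 'c': push. Stack: c
  Read 'b': push. Stack: cb
  Read 'e': push. Stack: cbe
  Read 'e': matches stack top 'e' => pop. Stack: cb
Final stack: "cb" (length 2)

2


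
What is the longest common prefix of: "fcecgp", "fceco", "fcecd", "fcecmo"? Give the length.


Words: fcecgp, fceco, fcecd, fcecmo
  Position 0: all 'f' => match
  Position 1: all 'c' => match
  Position 2: all 'e' => match
  Position 3: all 'c' => match
  Position 4: ('g', 'o', 'd', 'm') => mismatch, stop
LCP = "fcec" (length 4)

4


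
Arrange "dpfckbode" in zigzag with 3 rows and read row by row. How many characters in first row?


Zigzag "dpfckbode" into 3 rows:
Placing characters:
  'd' => row 0
  'p' => row 1
  'f' => row 2
  'c' => row 1
  'k' => row 0
  'b' => row 1
  'o' => row 2
  'd' => row 1
  'e' => row 0
Rows:
  Row 0: "dke"
  Row 1: "pcbd"
  Row 2: "fo"
First row length: 3

3


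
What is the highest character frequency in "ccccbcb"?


Input: ccccbcb
Character counts:
  'b': 2
  'c': 5
Maximum frequency: 5

5


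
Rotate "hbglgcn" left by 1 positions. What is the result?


Input: "hbglgcn", rotate left by 1
First 1 characters: "h"
Remaining characters: "bglgcn"
Concatenate remaining + first: "bglgcn" + "h" = "bglgcnh"

bglgcnh


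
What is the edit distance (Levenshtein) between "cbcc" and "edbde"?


Computing edit distance: "cbcc" -> "edbde"
DP table:
           e    d    b    d    e
      0    1    2    3    4    5
  c   1    1    2    3    4    5
  b   2    2    2    2    3    4
  c   3    3    3    3    3    4
  c   4    4    4    4    4    4
Edit distance = dp[4][5] = 4

4


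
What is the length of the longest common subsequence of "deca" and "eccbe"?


LCS of "deca" and "eccbe"
DP table:
           e    c    c    b    e
      0    0    0    0    0    0
  d   0    0    0    0    0    0
  e   0    1    1    1    1    1
  c   0    1    2    2    2    2
  a   0    1    2    2    2    2
LCS length = dp[4][5] = 2

2


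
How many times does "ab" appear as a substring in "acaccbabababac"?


Searching for "ab" in "acaccbabababac"
Scanning each position:
  Position 0: "ac" => no
  Position 1: "ca" => no
  Position 2: "ac" => no
  Position 3: "cc" => no
  Position 4: "cb" => no
  Position 5: "ba" => no
  Position 6: "ab" => MATCH
  Position 7: "ba" => no
  Position 8: "ab" => MATCH
  Position 9: "ba" => no
  Position 10: "ab" => MATCH
  Position 11: "ba" => no
  Position 12: "ac" => no
Total occurrences: 3

3


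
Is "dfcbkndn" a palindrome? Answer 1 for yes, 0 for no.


Input: dfcbkndn
Reversed: ndnkbcfd
  Compare pos 0 ('d') with pos 7 ('n'): MISMATCH
  Compare pos 1 ('f') with pos 6 ('d'): MISMATCH
  Compare pos 2 ('c') with pos 5 ('n'): MISMATCH
  Compare pos 3 ('b') with pos 4 ('k'): MISMATCH
Result: not a palindrome

0


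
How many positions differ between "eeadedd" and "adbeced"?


Comparing "eeadedd" and "adbeced" position by position:
  Position 0: 'e' vs 'a' => DIFFER
  Position 1: 'e' vs 'd' => DIFFER
  Position 2: 'a' vs 'b' => DIFFER
  Position 3: 'd' vs 'e' => DIFFER
  Position 4: 'e' vs 'c' => DIFFER
  Position 5: 'd' vs 'e' => DIFFER
  Position 6: 'd' vs 'd' => same
Positions that differ: 6

6


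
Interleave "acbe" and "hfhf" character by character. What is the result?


Interleaving "acbe" and "hfhf":
  Position 0: 'a' from first, 'h' from second => "ah"
  Position 1: 'c' from first, 'f' from second => "cf"
  Position 2: 'b' from first, 'h' from second => "bh"
  Position 3: 'e' from first, 'f' from second => "ef"
Result: ahcfbhef

ahcfbhef


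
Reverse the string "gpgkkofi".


Input: gpgkkofi
Reading characters right to left:
  Position 7: 'i'
  Position 6: 'f'
  Position 5: 'o'
  Position 4: 'k'
  Position 3: 'k'
  Position 2: 'g'
  Position 1: 'p'
  Position 0: 'g'
Reversed: ifokkgpg

ifokkgpg


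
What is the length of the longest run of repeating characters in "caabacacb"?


Input: "caabacacb"
Scanning for longest run:
  Position 1 ('a'): new char, reset run to 1
  Position 2 ('a'): continues run of 'a', length=2
  Position 3 ('b'): new char, reset run to 1
  Position 4 ('a'): new char, reset run to 1
  Position 5 ('c'): new char, reset run to 1
  Position 6 ('a'): new char, reset run to 1
  Position 7 ('c'): new char, reset run to 1
  Position 8 ('b'): new char, reset run to 1
Longest run: 'a' with length 2

2


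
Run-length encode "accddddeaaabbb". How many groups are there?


Input: accddddeaaabbb
Scanning for consecutive runs:
  Group 1: 'a' x 1 (positions 0-0)
  Group 2: 'c' x 2 (positions 1-2)
  Group 3: 'd' x 4 (positions 3-6)
  Group 4: 'e' x 1 (positions 7-7)
  Group 5: 'a' x 3 (positions 8-10)
  Group 6: 'b' x 3 (positions 11-13)
Total groups: 6

6


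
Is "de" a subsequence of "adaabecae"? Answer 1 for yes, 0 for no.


Check if "de" is a subsequence of "adaabecae"
Greedy scan:
  Position 0 ('a'): no match needed
  Position 1 ('d'): matches sub[0] = 'd'
  Position 2 ('a'): no match needed
  Position 3 ('a'): no match needed
  Position 4 ('b'): no match needed
  Position 5 ('e'): matches sub[1] = 'e'
  Position 6 ('c'): no match needed
  Position 7 ('a'): no match needed
  Position 8 ('e'): no match needed
All 2 characters matched => is a subsequence

1


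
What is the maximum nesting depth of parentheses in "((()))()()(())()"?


Input: "((()))()()(())()"
Tracking depth:
  Position 0 '(': depth becomes 1
  Position 1 '(': depth becomes 2
  Position 2 '(': depth becomes 3
  Position 3 ')': depth becomes 2
  Position 4 ')': depth becomes 1
  Position 5 ')': depth becomes 0
  Position 6 '(': depth becomes 1
  Position 7 ')': depth becomes 0
  Position 8 '(': depth becomes 1
  Position 9 ')': depth becomes 0
  Position 10 '(': depth becomes 1
  Position 11 '(': depth becomes 2
  Position 12 ')': depth becomes 1
  Position 13 ')': depth becomes 0
  Position 14 '(': depth becomes 1
  Position 15 ')': depth becomes 0
Maximum depth reached: 3

3


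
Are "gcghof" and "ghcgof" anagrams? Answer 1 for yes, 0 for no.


Strings: "gcghof", "ghcgof"
Sorted first:  cfggho
Sorted second: cfggho
Sorted forms match => anagrams

1


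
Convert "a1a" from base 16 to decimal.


Input: "a1a" in base 16
Positional expansion:
  Digit 'a' (value 10) x 16^2 = 2560
  Digit '1' (value 1) x 16^1 = 16
  Digit 'a' (value 10) x 16^0 = 10
Sum = 2586

2586


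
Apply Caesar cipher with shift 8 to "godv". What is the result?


Caesar cipher: shift "godv" by 8
  'g' (pos 6) + 8 = pos 14 = 'o'
  'o' (pos 14) + 8 = pos 22 = 'w'
  'd' (pos 3) + 8 = pos 11 = 'l'
  'v' (pos 21) + 8 = pos 3 = 'd'
Result: owld

owld


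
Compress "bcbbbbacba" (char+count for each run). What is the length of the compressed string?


Input: bcbbbbacba
Runs:
  'b' x 1 => "b1"
  'c' x 1 => "c1"
  'b' x 4 => "b4"
  'a' x 1 => "a1"
  'c' x 1 => "c1"
  'b' x 1 => "b1"
  'a' x 1 => "a1"
Compressed: "b1c1b4a1c1b1a1"
Compressed length: 14

14


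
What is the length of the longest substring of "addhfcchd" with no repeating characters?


Input: "addhfcchd"
Sliding window (track last position of each char):
  Position 0 ('a'): window [0,0] length 1 -- new best
  Position 1 ('d'): window [0,1] length 2 -- new best
  Position 2 ('d'): repeat (last at 1), move window start to 2
  Position 2 ('d'): window [2,2] length 1
  Position 3 ('h'): window [2,3] length 2
  Position 4 ('f'): window [2,4] length 3 -- new best
  Position 5 ('c'): window [2,5] length 4 -- new best
  Position 6 ('c'): repeat (last at 5), move window start to 6
  Position 6 ('c'): window [6,6] length 1
  Position 7 ('h'): window [6,7] length 2
  Position 8 ('d'): window [6,8] length 3
Longest substring with no repeats: "dhfc" with length 4

4


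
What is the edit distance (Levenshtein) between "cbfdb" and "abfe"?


Computing edit distance: "cbfdb" -> "abfe"
DP table:
           a    b    f    e
      0    1    2    3    4
  c   1    1    2    3    4
  b   2    2    1    2    3
  f   3    3    2    1    2
  d   4    4    3    2    2
  b   5    5    4    3    3
Edit distance = dp[5][4] = 3

3


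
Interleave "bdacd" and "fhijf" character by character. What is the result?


Interleaving "bdacd" and "fhijf":
  Position 0: 'b' from first, 'f' from second => "bf"
  Position 1: 'd' from first, 'h' from second => "dh"
  Position 2: 'a' from first, 'i' from second => "ai"
  Position 3: 'c' from first, 'j' from second => "cj"
  Position 4: 'd' from first, 'f' from second => "df"
Result: bfdhaicjdf

bfdhaicjdf


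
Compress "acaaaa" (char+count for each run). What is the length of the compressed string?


Input: acaaaa
Runs:
  'a' x 1 => "a1"
  'c' x 1 => "c1"
  'a' x 4 => "a4"
Compressed: "a1c1a4"
Compressed length: 6

6


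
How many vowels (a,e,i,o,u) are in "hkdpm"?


Input: hkdpm
Checking each character:
  'h' at position 0: consonant
  'k' at position 1: consonant
  'd' at position 2: consonant
  'p' at position 3: consonant
  'm' at position 4: consonant
Total vowels: 0

0


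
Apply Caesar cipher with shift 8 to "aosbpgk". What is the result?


Caesar cipher: shift "aosbpgk" by 8
  'a' (pos 0) + 8 = pos 8 = 'i'
  'o' (pos 14) + 8 = pos 22 = 'w'
  's' (pos 18) + 8 = pos 0 = 'a'
  'b' (pos 1) + 8 = pos 9 = 'j'
  'p' (pos 15) + 8 = pos 23 = 'x'
  'g' (pos 6) + 8 = pos 14 = 'o'
  'k' (pos 10) + 8 = pos 18 = 's'
Result: iwajxos

iwajxos


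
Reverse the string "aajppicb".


Input: aajppicb
Reading characters right to left:
  Position 7: 'b'
  Position 6: 'c'
  Position 5: 'i'
  Position 4: 'p'
  Position 3: 'p'
  Position 2: 'j'
  Position 1: 'a'
  Position 0: 'a'
Reversed: bcippjaa

bcippjaa


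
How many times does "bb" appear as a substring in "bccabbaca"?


Searching for "bb" in "bccabbaca"
Scanning each position:
  Position 0: "bc" => no
  Position 1: "cc" => no
  Position 2: "ca" => no
  Position 3: "ab" => no
  Position 4: "bb" => MATCH
  Position 5: "ba" => no
  Position 6: "ac" => no
  Position 7: "ca" => no
Total occurrences: 1

1


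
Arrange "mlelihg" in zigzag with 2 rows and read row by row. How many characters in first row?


Zigzag "mlelihg" into 2 rows:
Placing characters:
  'm' => row 0
  'l' => row 1
  'e' => row 0
  'l' => row 1
  'i' => row 0
  'h' => row 1
  'g' => row 0
Rows:
  Row 0: "meig"
  Row 1: "llh"
First row length: 4

4


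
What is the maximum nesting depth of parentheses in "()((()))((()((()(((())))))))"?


Input: "()((()))((()((()(((())))))))"
Tracking depth:
  Position 0 '(': depth becomes 1
  Position 1 ')': depth becomes 0
  Position 2 '(': depth becomes 1
  Position 3 '(': depth becomes 2
  Position 4 '(': depth becomes 3
  Position 5 ')': depth becomes 2
  Position 6 ')': depth becomes 1
  Position 7 ')': depth becomes 0
  Position 8 '(': depth becomes 1
  Position 9 '(': depth becomes 2
  Position 10 '(': depth becomes 3
  Position 11 ')': depth becomes 2
  Position 12 '(': depth becomes 3
  Position 13 '(': depth becomes 4
  Position 14 '(': depth becomes 5
  Position 15 ')': depth becomes 4
  Position 16 '(': depth becomes 5
  Position 17 '(': depth becomes 6
  Position 18 '(': depth becomes 7
  Position 19 '(': depth becomes 8
  Position 20 ')': depth becomes 7
  Position 21 ')': depth becomes 6
  Position 22 ')': depth becomes 5
  Position 23 ')': depth becomes 4
  Position 24 ')': depth becomes 3
  Position 25 ')': depth becomes 2
  Position 26 ')': depth becomes 1
  Position 27 ')': depth becomes 0
Maximum depth reached: 8

8


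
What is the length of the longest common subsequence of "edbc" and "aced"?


LCS of "edbc" and "aced"
DP table:
           a    c    e    d
      0    0    0    0    0
  e   0    0    0    1    1
  d   0    0    0    1    2
  b   0    0    0    1    2
  c   0    0    1    1    2
LCS length = dp[4][4] = 2

2


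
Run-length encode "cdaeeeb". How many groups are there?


Input: cdaeeeb
Scanning for consecutive runs:
  Group 1: 'c' x 1 (positions 0-0)
  Group 2: 'd' x 1 (positions 1-1)
  Group 3: 'a' x 1 (positions 2-2)
  Group 4: 'e' x 3 (positions 3-5)
  Group 5: 'b' x 1 (positions 6-6)
Total groups: 5

5


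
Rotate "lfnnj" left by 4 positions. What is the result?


Input: "lfnnj", rotate left by 4
First 4 characters: "lfnn"
Remaining characters: "j"
Concatenate remaining + first: "j" + "lfnn" = "jlfnn"

jlfnn


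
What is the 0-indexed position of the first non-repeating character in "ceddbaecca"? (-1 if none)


Input: ceddbaecca
Character frequencies:
  'a': 2
  'b': 1
  'c': 3
  'd': 2
  'e': 2
Scanning left to right for freq == 1:
  Position 0 ('c'): freq=3, skip
  Position 1 ('e'): freq=2, skip
  Position 2 ('d'): freq=2, skip
  Position 3 ('d'): freq=2, skip
  Position 4 ('b'): unique! => answer = 4

4


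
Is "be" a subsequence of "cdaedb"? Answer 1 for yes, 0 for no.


Check if "be" is a subsequence of "cdaedb"
Greedy scan:
  Position 0 ('c'): no match needed
  Position 1 ('d'): no match needed
  Position 2 ('a'): no match needed
  Position 3 ('e'): no match needed
  Position 4 ('d'): no match needed
  Position 5 ('b'): matches sub[0] = 'b'
Only matched 1/2 characters => not a subsequence

0


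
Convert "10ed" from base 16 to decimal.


Input: "10ed" in base 16
Positional expansion:
  Digit '1' (value 1) x 16^3 = 4096
  Digit '0' (value 0) x 16^2 = 0
  Digit 'e' (value 14) x 16^1 = 224
  Digit 'd' (value 13) x 16^0 = 13
Sum = 4333

4333


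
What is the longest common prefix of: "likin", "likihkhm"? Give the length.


Words: likin, likihkhm
  Position 0: all 'l' => match
  Position 1: all 'i' => match
  Position 2: all 'k' => match
  Position 3: all 'i' => match
  Position 4: ('n', 'h') => mismatch, stop
LCP = "liki" (length 4)

4


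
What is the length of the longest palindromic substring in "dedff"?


Input: "dedff"
Checking substrings for palindromes:
  [0:3] "ded" (len 3) => palindrome
  [3:5] "ff" (len 2) => palindrome
Longest palindromic substring: "ded" with length 3

3


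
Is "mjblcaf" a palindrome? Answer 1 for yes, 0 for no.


Input: mjblcaf
Reversed: faclbjm
  Compare pos 0 ('m') with pos 6 ('f'): MISMATCH
  Compare pos 1 ('j') with pos 5 ('a'): MISMATCH
  Compare pos 2 ('b') with pos 4 ('c'): MISMATCH
Result: not a palindrome

0


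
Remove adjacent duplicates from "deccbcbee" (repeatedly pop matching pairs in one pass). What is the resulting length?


Input: deccbcbee
Stack-based adjacent duplicate removal:
  Read 'd': push. Stack: d
  Read 'e': push. Stack: de
  Read 'c': push. Stack: dec
  Read 'c': matches stack top 'c' => pop. Stack: de
  Read 'b': push. Stack: deb
  Read 'c': push. Stack: debc
  Read 'b': push. Stack: debcb
  Read 'e': push. Stack: debcbe
  Read 'e': matches stack top 'e' => pop. Stack: debcb
Final stack: "debcb" (length 5)

5


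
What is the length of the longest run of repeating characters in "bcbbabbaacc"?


Input: "bcbbabbaacc"
Scanning for longest run:
  Position 1 ('c'): new char, reset run to 1
  Position 2 ('b'): new char, reset run to 1
  Position 3 ('b'): continues run of 'b', length=2
  Position 4 ('a'): new char, reset run to 1
  Position 5 ('b'): new char, reset run to 1
  Position 6 ('b'): continues run of 'b', length=2
  Position 7 ('a'): new char, reset run to 1
  Position 8 ('a'): continues run of 'a', length=2
  Position 9 ('c'): new char, reset run to 1
  Position 10 ('c'): continues run of 'c', length=2
Longest run: 'b' with length 2

2


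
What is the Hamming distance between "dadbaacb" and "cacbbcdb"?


Comparing "dadbaacb" and "cacbbcdb" position by position:
  Position 0: 'd' vs 'c' => differ
  Position 1: 'a' vs 'a' => same
  Position 2: 'd' vs 'c' => differ
  Position 3: 'b' vs 'b' => same
  Position 4: 'a' vs 'b' => differ
  Position 5: 'a' vs 'c' => differ
  Position 6: 'c' vs 'd' => differ
  Position 7: 'b' vs 'b' => same
Total differences (Hamming distance): 5

5


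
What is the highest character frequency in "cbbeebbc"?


Input: cbbeebbc
Character counts:
  'b': 4
  'c': 2
  'e': 2
Maximum frequency: 4

4


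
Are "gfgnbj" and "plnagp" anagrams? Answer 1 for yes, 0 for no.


Strings: "gfgnbj", "plnagp"
Sorted first:  bfggjn
Sorted second: aglnpp
Differ at position 0: 'b' vs 'a' => not anagrams

0


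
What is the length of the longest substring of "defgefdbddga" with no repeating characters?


Input: "defgefdbddga"
Sliding window (track last position of each char):
  Position 0 ('d'): window [0,0] length 1 -- new best
  Position 1 ('e'): window [0,1] length 2 -- new best
  Position 2 ('f'): window [0,2] length 3 -- new best
  Position 3 ('g'): window [0,3] length 4 -- new best
  Position 4 ('e'): repeat (last at 1), move window start to 2
  Position 4 ('e'): window [2,4] length 3
  Position 5 ('f'): repeat (last at 2), move window start to 3
  Position 5 ('f'): window [3,5] length 3
  Position 6 ('d'): window [3,6] length 4
  Position 7 ('b'): window [3,7] length 5 -- new best
  Position 8 ('d'): repeat (last at 6), move window start to 7
  Position 8 ('d'): window [7,8] length 2
  Position 9 ('d'): repeat (last at 8), move window start to 9
  Position 9 ('d'): window [9,9] length 1
  Position 10 ('g'): window [9,10] length 2
  Position 11 ('a'): window [9,11] length 3
Longest substring with no repeats: "gefdb" with length 5

5


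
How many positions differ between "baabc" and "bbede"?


Comparing "baabc" and "bbede" position by position:
  Position 0: 'b' vs 'b' => same
  Position 1: 'a' vs 'b' => DIFFER
  Position 2: 'a' vs 'e' => DIFFER
  Position 3: 'b' vs 'd' => DIFFER
  Position 4: 'c' vs 'e' => DIFFER
Positions that differ: 4

4


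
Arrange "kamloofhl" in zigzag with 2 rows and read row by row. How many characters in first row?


Zigzag "kamloofhl" into 2 rows:
Placing characters:
  'k' => row 0
  'a' => row 1
  'm' => row 0
  'l' => row 1
  'o' => row 0
  'o' => row 1
  'f' => row 0
  'h' => row 1
  'l' => row 0
Rows:
  Row 0: "kmofl"
  Row 1: "aloh"
First row length: 5

5


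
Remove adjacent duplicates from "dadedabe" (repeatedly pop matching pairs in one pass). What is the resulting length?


Input: dadedabe
Stack-based adjacent duplicate removal:
  Read 'd': push. Stack: d
  Read 'a': push. Stack: da
  Read 'd': push. Stack: dad
  Read 'e': push. Stack: dade
  Read 'd': push. Stack: daded
  Read 'a': push. Stack: dadeda
  Read 'b': push. Stack: dadedab
  Read 'e': push. Stack: dadedabe
Final stack: "dadedabe" (length 8)

8


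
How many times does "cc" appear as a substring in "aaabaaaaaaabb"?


Searching for "cc" in "aaabaaaaaaabb"
Scanning each position:
  Position 0: "aa" => no
  Position 1: "aa" => no
  Position 2: "ab" => no
  Position 3: "ba" => no
  Position 4: "aa" => no
  Position 5: "aa" => no
  Position 6: "aa" => no
  Position 7: "aa" => no
  Position 8: "aa" => no
  Position 9: "aa" => no
  Position 10: "ab" => no
  Position 11: "bb" => no
Total occurrences: 0

0


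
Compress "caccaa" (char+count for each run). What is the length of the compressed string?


Input: caccaa
Runs:
  'c' x 1 => "c1"
  'a' x 1 => "a1"
  'c' x 2 => "c2"
  'a' x 2 => "a2"
Compressed: "c1a1c2a2"
Compressed length: 8

8


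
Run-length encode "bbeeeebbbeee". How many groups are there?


Input: bbeeeebbbeee
Scanning for consecutive runs:
  Group 1: 'b' x 2 (positions 0-1)
  Group 2: 'e' x 4 (positions 2-5)
  Group 3: 'b' x 3 (positions 6-8)
  Group 4: 'e' x 3 (positions 9-11)
Total groups: 4

4


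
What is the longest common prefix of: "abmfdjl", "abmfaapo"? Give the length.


Words: abmfdjl, abmfaapo
  Position 0: all 'a' => match
  Position 1: all 'b' => match
  Position 2: all 'm' => match
  Position 3: all 'f' => match
  Position 4: ('d', 'a') => mismatch, stop
LCP = "abmf" (length 4)

4


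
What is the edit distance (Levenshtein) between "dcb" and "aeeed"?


Computing edit distance: "dcb" -> "aeeed"
DP table:
           a    e    e    e    d
      0    1    2    3    4    5
  d   1    1    2    3    4    4
  c   2    2    2    3    4    5
  b   3    3    3    3    4    5
Edit distance = dp[3][5] = 5

5


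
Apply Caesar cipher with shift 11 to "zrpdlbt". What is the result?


Caesar cipher: shift "zrpdlbt" by 11
  'z' (pos 25) + 11 = pos 10 = 'k'
  'r' (pos 17) + 11 = pos 2 = 'c'
  'p' (pos 15) + 11 = pos 0 = 'a'
  'd' (pos 3) + 11 = pos 14 = 'o'
  'l' (pos 11) + 11 = pos 22 = 'w'
  'b' (pos 1) + 11 = pos 12 = 'm'
  't' (pos 19) + 11 = pos 4 = 'e'
Result: kcaowme

kcaowme


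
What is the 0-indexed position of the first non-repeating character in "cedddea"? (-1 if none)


Input: cedddea
Character frequencies:
  'a': 1
  'c': 1
  'd': 3
  'e': 2
Scanning left to right for freq == 1:
  Position 0 ('c'): unique! => answer = 0

0


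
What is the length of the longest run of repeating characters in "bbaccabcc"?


Input: "bbaccabcc"
Scanning for longest run:
  Position 1 ('b'): continues run of 'b', length=2
  Position 2 ('a'): new char, reset run to 1
  Position 3 ('c'): new char, reset run to 1
  Position 4 ('c'): continues run of 'c', length=2
  Position 5 ('a'): new char, reset run to 1
  Position 6 ('b'): new char, reset run to 1
  Position 7 ('c'): new char, reset run to 1
  Position 8 ('c'): continues run of 'c', length=2
Longest run: 'b' with length 2

2


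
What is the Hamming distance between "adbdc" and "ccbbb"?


Comparing "adbdc" and "ccbbb" position by position:
  Position 0: 'a' vs 'c' => differ
  Position 1: 'd' vs 'c' => differ
  Position 2: 'b' vs 'b' => same
  Position 3: 'd' vs 'b' => differ
  Position 4: 'c' vs 'b' => differ
Total differences (Hamming distance): 4

4


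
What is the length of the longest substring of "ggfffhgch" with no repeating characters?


Input: "ggfffhgch"
Sliding window (track last position of each char):
  Position 0 ('g'): window [0,0] length 1 -- new best
  Position 1 ('g'): repeat (last at 0), move window start to 1
  Position 1 ('g'): window [1,1] length 1
  Position 2 ('f'): window [1,2] length 2 -- new best
  Position 3 ('f'): repeat (last at 2), move window start to 3
  Position 3 ('f'): window [3,3] length 1
  Position 4 ('f'): repeat (last at 3), move window start to 4
  Position 4 ('f'): window [4,4] length 1
  Position 5 ('h'): window [4,5] length 2
  Position 6 ('g'): window [4,6] length 3 -- new best
  Position 7 ('c'): window [4,7] length 4 -- new best
  Position 8 ('h'): repeat (last at 5), move window start to 6
  Position 8 ('h'): window [6,8] length 3
Longest substring with no repeats: "fhgc" with length 4

4


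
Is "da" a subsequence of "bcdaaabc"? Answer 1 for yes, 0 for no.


Check if "da" is a subsequence of "bcdaaabc"
Greedy scan:
  Position 0 ('b'): no match needed
  Position 1 ('c'): no match needed
  Position 2 ('d'): matches sub[0] = 'd'
  Position 3 ('a'): matches sub[1] = 'a'
  Position 4 ('a'): no match needed
  Position 5 ('a'): no match needed
  Position 6 ('b'): no match needed
  Position 7 ('c'): no match needed
All 2 characters matched => is a subsequence

1


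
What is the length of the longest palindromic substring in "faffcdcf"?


Input: "faffcdcf"
Checking substrings for palindromes:
  [3:8] "fcdcf" (len 5) => palindrome
  [0:3] "faf" (len 3) => palindrome
  [4:7] "cdc" (len 3) => palindrome
  [2:4] "ff" (len 2) => palindrome
Longest palindromic substring: "fcdcf" with length 5

5


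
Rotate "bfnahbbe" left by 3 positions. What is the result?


Input: "bfnahbbe", rotate left by 3
First 3 characters: "bfn"
Remaining characters: "ahbbe"
Concatenate remaining + first: "ahbbe" + "bfn" = "ahbbebfn"

ahbbebfn


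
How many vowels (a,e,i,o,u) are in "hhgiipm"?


Input: hhgiipm
Checking each character:
  'h' at position 0: consonant
  'h' at position 1: consonant
  'g' at position 2: consonant
  'i' at position 3: vowel (running total: 1)
  'i' at position 4: vowel (running total: 2)
  'p' at position 5: consonant
  'm' at position 6: consonant
Total vowels: 2

2


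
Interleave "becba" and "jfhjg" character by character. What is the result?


Interleaving "becba" and "jfhjg":
  Position 0: 'b' from first, 'j' from second => "bj"
  Position 1: 'e' from first, 'f' from second => "ef"
  Position 2: 'c' from first, 'h' from second => "ch"
  Position 3: 'b' from first, 'j' from second => "bj"
  Position 4: 'a' from first, 'g' from second => "ag"
Result: bjefchbjag

bjefchbjag


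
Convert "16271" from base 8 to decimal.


Input: "16271" in base 8
Positional expansion:
  Digit '1' (value 1) x 8^4 = 4096
  Digit '6' (value 6) x 8^3 = 3072
  Digit '2' (value 2) x 8^2 = 128
  Digit '7' (value 7) x 8^1 = 56
  Digit '1' (value 1) x 8^0 = 1
Sum = 7353

7353


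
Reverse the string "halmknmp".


Input: halmknmp
Reading characters right to left:
  Position 7: 'p'
  Position 6: 'm'
  Position 5: 'n'
  Position 4: 'k'
  Position 3: 'm'
  Position 2: 'l'
  Position 1: 'a'
  Position 0: 'h'
Reversed: pmnkmlah

pmnkmlah


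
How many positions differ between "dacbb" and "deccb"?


Comparing "dacbb" and "deccb" position by position:
  Position 0: 'd' vs 'd' => same
  Position 1: 'a' vs 'e' => DIFFER
  Position 2: 'c' vs 'c' => same
  Position 3: 'b' vs 'c' => DIFFER
  Position 4: 'b' vs 'b' => same
Positions that differ: 2

2


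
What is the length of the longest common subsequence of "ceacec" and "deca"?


LCS of "ceacec" and "deca"
DP table:
           d    e    c    a
      0    0    0    0    0
  c   0    0    0    1    1
  e   0    0    1    1    1
  a   0    0    1    1    2
  c   0    0    1    2    2
  e   0    0    1    2    2
  c   0    0    1    2    2
LCS length = dp[6][4] = 2

2


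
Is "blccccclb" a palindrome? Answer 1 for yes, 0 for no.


Input: blccccclb
Reversed: blccccclb
  Compare pos 0 ('b') with pos 8 ('b'): match
  Compare pos 1 ('l') with pos 7 ('l'): match
  Compare pos 2 ('c') with pos 6 ('c'): match
  Compare pos 3 ('c') with pos 5 ('c'): match
Result: palindrome

1


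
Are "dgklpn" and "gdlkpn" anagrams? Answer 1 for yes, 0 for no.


Strings: "dgklpn", "gdlkpn"
Sorted first:  dgklnp
Sorted second: dgklnp
Sorted forms match => anagrams

1


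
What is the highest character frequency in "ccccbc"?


Input: ccccbc
Character counts:
  'b': 1
  'c': 5
Maximum frequency: 5

5


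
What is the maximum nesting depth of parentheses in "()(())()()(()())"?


Input: "()(())()()(()())"
Tracking depth:
  Position 0 '(': depth becomes 1
  Position 1 ')': depth becomes 0
  Position 2 '(': depth becomes 1
  Position 3 '(': depth becomes 2
  Position 4 ')': depth becomes 1
  Position 5 ')': depth becomes 0
  Position 6 '(': depth becomes 1
  Position 7 ')': depth becomes 0
  Position 8 '(': depth becomes 1
  Position 9 ')': depth becomes 0
  Position 10 '(': depth becomes 1
  Position 11 '(': depth becomes 2
  Position 12 ')': depth becomes 1
  Position 13 '(': depth becomes 2
  Position 14 ')': depth becomes 1
  Position 15 ')': depth becomes 0
Maximum depth reached: 2

2


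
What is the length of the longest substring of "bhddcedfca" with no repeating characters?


Input: "bhddcedfca"
Sliding window (track last position of each char):
  Position 0 ('b'): window [0,0] length 1 -- new best
  Position 1 ('h'): window [0,1] length 2 -- new best
  Position 2 ('d'): window [0,2] length 3 -- new best
  Position 3 ('d'): repeat (last at 2), move window start to 3
  Position 3 ('d'): window [3,3] length 1
  Position 4 ('c'): window [3,4] length 2
  Position 5 ('e'): window [3,5] length 3
  Position 6 ('d'): repeat (last at 3), move window start to 4
  Position 6 ('d'): window [4,6] length 3
  Position 7 ('f'): window [4,7] length 4 -- new best
  Position 8 ('c'): repeat (last at 4), move window start to 5
  Position 8 ('c'): window [5,8] length 4
  Position 9 ('a'): window [5,9] length 5 -- new best
Longest substring with no repeats: "edfca" with length 5

5


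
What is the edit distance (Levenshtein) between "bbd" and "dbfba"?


Computing edit distance: "bbd" -> "dbfba"
DP table:
           d    b    f    b    a
      0    1    2    3    4    5
  b   1    1    1    2    3    4
  b   2    2    1    2    2    3
  d   3    2    2    2    3    3
Edit distance = dp[3][5] = 3

3


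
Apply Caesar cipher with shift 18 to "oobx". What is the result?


Caesar cipher: shift "oobx" by 18
  'o' (pos 14) + 18 = pos 6 = 'g'
  'o' (pos 14) + 18 = pos 6 = 'g'
  'b' (pos 1) + 18 = pos 19 = 't'
  'x' (pos 23) + 18 = pos 15 = 'p'
Result: ggtp

ggtp


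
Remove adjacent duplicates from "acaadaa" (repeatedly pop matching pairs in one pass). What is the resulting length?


Input: acaadaa
Stack-based adjacent duplicate removal:
  Read 'a': push. Stack: a
  Read 'c': push. Stack: ac
  Read 'a': push. Stack: aca
  Read 'a': matches stack top 'a' => pop. Stack: ac
  Read 'd': push. Stack: acd
  Read 'a': push. Stack: acda
  Read 'a': matches stack top 'a' => pop. Stack: acd
Final stack: "acd" (length 3)

3


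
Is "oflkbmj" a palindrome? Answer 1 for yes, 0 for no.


Input: oflkbmj
Reversed: jmbklfo
  Compare pos 0 ('o') with pos 6 ('j'): MISMATCH
  Compare pos 1 ('f') with pos 5 ('m'): MISMATCH
  Compare pos 2 ('l') with pos 4 ('b'): MISMATCH
Result: not a palindrome

0


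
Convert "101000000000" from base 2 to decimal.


Input: "101000000000" in base 2
Positional expansion:
  Digit '1' (value 1) x 2^11 = 2048
  Digit '0' (value 0) x 2^10 = 0
  Digit '1' (value 1) x 2^9 = 512
  Digit '0' (value 0) x 2^8 = 0
  Digit '0' (value 0) x 2^7 = 0
  Digit '0' (value 0) x 2^6 = 0
  Digit '0' (value 0) x 2^5 = 0
  Digit '0' (value 0) x 2^4 = 0
  Digit '0' (value 0) x 2^3 = 0
  Digit '0' (value 0) x 2^2 = 0
  Digit '0' (value 0) x 2^1 = 0
  Digit '0' (value 0) x 2^0 = 0
Sum = 2560

2560


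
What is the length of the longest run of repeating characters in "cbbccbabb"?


Input: "cbbccbabb"
Scanning for longest run:
  Position 1 ('b'): new char, reset run to 1
  Position 2 ('b'): continues run of 'b', length=2
  Position 3 ('c'): new char, reset run to 1
  Position 4 ('c'): continues run of 'c', length=2
  Position 5 ('b'): new char, reset run to 1
  Position 6 ('a'): new char, reset run to 1
  Position 7 ('b'): new char, reset run to 1
  Position 8 ('b'): continues run of 'b', length=2
Longest run: 'b' with length 2

2


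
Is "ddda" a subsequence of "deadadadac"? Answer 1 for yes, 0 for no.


Check if "ddda" is a subsequence of "deadadadac"
Greedy scan:
  Position 0 ('d'): matches sub[0] = 'd'
  Position 1 ('e'): no match needed
  Position 2 ('a'): no match needed
  Position 3 ('d'): matches sub[1] = 'd'
  Position 4 ('a'): no match needed
  Position 5 ('d'): matches sub[2] = 'd'
  Position 6 ('a'): matches sub[3] = 'a'
  Position 7 ('d'): no match needed
  Position 8 ('a'): no match needed
  Position 9 ('c'): no match needed
All 4 characters matched => is a subsequence

1


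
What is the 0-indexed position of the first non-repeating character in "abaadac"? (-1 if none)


Input: abaadac
Character frequencies:
  'a': 4
  'b': 1
  'c': 1
  'd': 1
Scanning left to right for freq == 1:
  Position 0 ('a'): freq=4, skip
  Position 1 ('b'): unique! => answer = 1

1


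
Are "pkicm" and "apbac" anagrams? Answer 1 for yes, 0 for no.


Strings: "pkicm", "apbac"
Sorted first:  cikmp
Sorted second: aabcp
Differ at position 0: 'c' vs 'a' => not anagrams

0


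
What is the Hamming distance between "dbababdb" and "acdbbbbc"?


Comparing "dbababdb" and "acdbbbbc" position by position:
  Position 0: 'd' vs 'a' => differ
  Position 1: 'b' vs 'c' => differ
  Position 2: 'a' vs 'd' => differ
  Position 3: 'b' vs 'b' => same
  Position 4: 'a' vs 'b' => differ
  Position 5: 'b' vs 'b' => same
  Position 6: 'd' vs 'b' => differ
  Position 7: 'b' vs 'c' => differ
Total differences (Hamming distance): 6

6


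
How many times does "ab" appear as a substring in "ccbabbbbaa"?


Searching for "ab" in "ccbabbbbaa"
Scanning each position:
  Position 0: "cc" => no
  Position 1: "cb" => no
  Position 2: "ba" => no
  Position 3: "ab" => MATCH
  Position 4: "bb" => no
  Position 5: "bb" => no
  Position 6: "bb" => no
  Position 7: "ba" => no
  Position 8: "aa" => no
Total occurrences: 1

1


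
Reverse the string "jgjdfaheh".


Input: jgjdfaheh
Reading characters right to left:
  Position 8: 'h'
  Position 7: 'e'
  Position 6: 'h'
  Position 5: 'a'
  Position 4: 'f'
  Position 3: 'd'
  Position 2: 'j'
  Position 1: 'g'
  Position 0: 'j'
Reversed: hehafdjgj

hehafdjgj


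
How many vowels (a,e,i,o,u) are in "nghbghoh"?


Input: nghbghoh
Checking each character:
  'n' at position 0: consonant
  'g' at position 1: consonant
  'h' at position 2: consonant
  'b' at position 3: consonant
  'g' at position 4: consonant
  'h' at position 5: consonant
  'o' at position 6: vowel (running total: 1)
  'h' at position 7: consonant
Total vowels: 1

1


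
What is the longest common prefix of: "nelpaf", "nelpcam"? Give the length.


Words: nelpaf, nelpcam
  Position 0: all 'n' => match
  Position 1: all 'e' => match
  Position 2: all 'l' => match
  Position 3: all 'p' => match
  Position 4: ('a', 'c') => mismatch, stop
LCP = "nelp" (length 4)

4


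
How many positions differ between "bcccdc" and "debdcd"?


Comparing "bcccdc" and "debdcd" position by position:
  Position 0: 'b' vs 'd' => DIFFER
  Position 1: 'c' vs 'e' => DIFFER
  Position 2: 'c' vs 'b' => DIFFER
  Position 3: 'c' vs 'd' => DIFFER
  Position 4: 'd' vs 'c' => DIFFER
  Position 5: 'c' vs 'd' => DIFFER
Positions that differ: 6

6


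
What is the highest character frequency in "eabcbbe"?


Input: eabcbbe
Character counts:
  'a': 1
  'b': 3
  'c': 1
  'e': 2
Maximum frequency: 3

3


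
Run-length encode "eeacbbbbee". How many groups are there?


Input: eeacbbbbee
Scanning for consecutive runs:
  Group 1: 'e' x 2 (positions 0-1)
  Group 2: 'a' x 1 (positions 2-2)
  Group 3: 'c' x 1 (positions 3-3)
  Group 4: 'b' x 4 (positions 4-7)
  Group 5: 'e' x 2 (positions 8-9)
Total groups: 5

5


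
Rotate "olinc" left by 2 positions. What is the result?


Input: "olinc", rotate left by 2
First 2 characters: "ol"
Remaining characters: "inc"
Concatenate remaining + first: "inc" + "ol" = "incol"

incol


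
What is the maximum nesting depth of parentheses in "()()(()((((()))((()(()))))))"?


Input: "()()(()((((()))((()(()))))))"
Tracking depth:
  Position 0 '(': depth becomes 1
  Position 1 ')': depth becomes 0
  Position 2 '(': depth becomes 1
  Position 3 ')': depth becomes 0
  Position 4 '(': depth becomes 1
  Position 5 '(': depth becomes 2
  Position 6 ')': depth becomes 1
  Position 7 '(': depth becomes 2
  Position 8 '(': depth becomes 3
  Position 9 '(': depth becomes 4
  Position 10 '(': depth becomes 5
  Position 11 '(': depth becomes 6
  Position 12 ')': depth becomes 5
  Position 13 ')': depth becomes 4
  Position 14 ')': depth becomes 3
  Position 15 '(': depth becomes 4
  Position 16 '(': depth becomes 5
  Position 17 '(': depth becomes 6
  Position 18 ')': depth becomes 5
  Position 19 '(': depth becomes 6
  Position 20 '(': depth becomes 7
  Position 21 ')': depth becomes 6
  Position 22 ')': depth becomes 5
  Position 23 ')': depth becomes 4
  Position 24 ')': depth becomes 3
  Position 25 ')': depth becomes 2
  Position 26 ')': depth becomes 1
  Position 27 ')': depth becomes 0
Maximum depth reached: 7

7


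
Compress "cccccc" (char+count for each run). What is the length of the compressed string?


Input: cccccc
Runs:
  'c' x 6 => "c6"
Compressed: "c6"
Compressed length: 2

2


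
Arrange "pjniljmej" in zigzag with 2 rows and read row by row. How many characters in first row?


Zigzag "pjniljmej" into 2 rows:
Placing characters:
  'p' => row 0
  'j' => row 1
  'n' => row 0
  'i' => row 1
  'l' => row 0
  'j' => row 1
  'm' => row 0
  'e' => row 1
  'j' => row 0
Rows:
  Row 0: "pnlmj"
  Row 1: "jije"
First row length: 5

5


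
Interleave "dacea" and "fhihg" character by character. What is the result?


Interleaving "dacea" and "fhihg":
  Position 0: 'd' from first, 'f' from second => "df"
  Position 1: 'a' from first, 'h' from second => "ah"
  Position 2: 'c' from first, 'i' from second => "ci"
  Position 3: 'e' from first, 'h' from second => "eh"
  Position 4: 'a' from first, 'g' from second => "ag"
Result: dfahciehag

dfahciehag


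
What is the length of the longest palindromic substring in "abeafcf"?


Input: "abeafcf"
Checking substrings for palindromes:
  [4:7] "fcf" (len 3) => palindrome
Longest palindromic substring: "fcf" with length 3

3


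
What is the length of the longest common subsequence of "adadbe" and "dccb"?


LCS of "adadbe" and "dccb"
DP table:
           d    c    c    b
      0    0    0    0    0
  a   0    0    0    0    0
  d   0    1    1    1    1
  a   0    1    1    1    1
  d   0    1    1    1    1
  b   0    1    1    1    2
  e   0    1    1    1    2
LCS length = dp[6][4] = 2

2


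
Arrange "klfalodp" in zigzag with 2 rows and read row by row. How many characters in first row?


Zigzag "klfalodp" into 2 rows:
Placing characters:
  'k' => row 0
  'l' => row 1
  'f' => row 0
  'a' => row 1
  'l' => row 0
  'o' => row 1
  'd' => row 0
  'p' => row 1
Rows:
  Row 0: "kfld"
  Row 1: "laop"
First row length: 4

4


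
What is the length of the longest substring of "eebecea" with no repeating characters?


Input: "eebecea"
Sliding window (track last position of each char):
  Position 0 ('e'): window [0,0] length 1 -- new best
  Position 1 ('e'): repeat (last at 0), move window start to 1
  Position 1 ('e'): window [1,1] length 1
  Position 2 ('b'): window [1,2] length 2 -- new best
  Position 3 ('e'): repeat (last at 1), move window start to 2
  Position 3 ('e'): window [2,3] length 2
  Position 4 ('c'): window [2,4] length 3 -- new best
  Position 5 ('e'): repeat (last at 3), move window start to 4
  Position 5 ('e'): window [4,5] length 2
  Position 6 ('a'): window [4,6] length 3
Longest substring with no repeats: "bec" with length 3

3


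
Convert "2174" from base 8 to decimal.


Input: "2174" in base 8
Positional expansion:
  Digit '2' (value 2) x 8^3 = 1024
  Digit '1' (value 1) x 8^2 = 64
  Digit '7' (value 7) x 8^1 = 56
  Digit '4' (value 4) x 8^0 = 4
Sum = 1148

1148


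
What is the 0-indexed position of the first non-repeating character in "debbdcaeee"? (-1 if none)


Input: debbdcaeee
Character frequencies:
  'a': 1
  'b': 2
  'c': 1
  'd': 2
  'e': 4
Scanning left to right for freq == 1:
  Position 0 ('d'): freq=2, skip
  Position 1 ('e'): freq=4, skip
  Position 2 ('b'): freq=2, skip
  Position 3 ('b'): freq=2, skip
  Position 4 ('d'): freq=2, skip
  Position 5 ('c'): unique! => answer = 5

5
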